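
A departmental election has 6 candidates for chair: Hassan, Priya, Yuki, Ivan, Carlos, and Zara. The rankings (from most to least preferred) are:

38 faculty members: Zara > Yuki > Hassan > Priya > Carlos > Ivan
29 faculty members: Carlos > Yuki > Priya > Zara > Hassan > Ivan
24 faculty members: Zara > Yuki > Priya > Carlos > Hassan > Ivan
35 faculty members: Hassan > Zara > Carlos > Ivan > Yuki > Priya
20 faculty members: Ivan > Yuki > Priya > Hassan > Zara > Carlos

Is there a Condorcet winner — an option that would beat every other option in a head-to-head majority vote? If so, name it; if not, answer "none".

Zara vs Hassan: 91–55 for Zara.
Zara vs Priya: 97–49 for Zara.
Zara vs Yuki: 97–49 for Zara.
Zara vs Ivan: 126–20 for Zara.
Zara vs Carlos: 117–29 for Zara.
Zara beats every other option head-to-head.

Zara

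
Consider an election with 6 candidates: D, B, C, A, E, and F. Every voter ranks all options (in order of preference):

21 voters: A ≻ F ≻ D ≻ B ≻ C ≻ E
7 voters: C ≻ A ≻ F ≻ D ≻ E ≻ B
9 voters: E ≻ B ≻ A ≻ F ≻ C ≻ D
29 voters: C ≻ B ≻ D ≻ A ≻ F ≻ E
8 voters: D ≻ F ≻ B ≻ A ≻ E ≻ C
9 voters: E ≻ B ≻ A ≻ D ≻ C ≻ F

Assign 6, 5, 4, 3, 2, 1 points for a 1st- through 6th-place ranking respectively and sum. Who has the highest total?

A

D: 21·4 + 7·3 + 9·1 + 29·4 + 8·6 + 9·3 = 305
B: 21·3 + 7·1 + 9·5 + 29·5 + 8·4 + 9·5 = 337
C: 21·2 + 7·6 + 9·2 + 29·6 + 8·1 + 9·2 = 302
A: 21·6 + 7·5 + 9·4 + 29·3 + 8·3 + 9·4 = 344
E: 21·1 + 7·2 + 9·6 + 29·1 + 8·2 + 9·6 = 188
F: 21·5 + 7·4 + 9·3 + 29·2 + 8·5 + 9·1 = 267
A has the highest Borda score (344).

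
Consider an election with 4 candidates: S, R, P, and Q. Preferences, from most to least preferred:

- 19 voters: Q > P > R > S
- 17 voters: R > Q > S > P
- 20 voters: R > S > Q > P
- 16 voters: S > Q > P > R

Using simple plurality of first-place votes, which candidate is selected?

First-place votes: S 16, R 37, P 0, Q 19.
R has the most first-place votes.

R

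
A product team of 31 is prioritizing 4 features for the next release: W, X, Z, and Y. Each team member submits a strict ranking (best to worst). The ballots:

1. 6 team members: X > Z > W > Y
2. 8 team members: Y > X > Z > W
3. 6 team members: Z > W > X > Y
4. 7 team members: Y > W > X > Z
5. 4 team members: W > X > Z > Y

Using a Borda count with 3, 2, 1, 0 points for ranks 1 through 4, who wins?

X

W: 6·1 + 8·0 + 6·2 + 7·2 + 4·3 = 44
X: 6·3 + 8·2 + 6·1 + 7·1 + 4·2 = 55
Z: 6·2 + 8·1 + 6·3 + 7·0 + 4·1 = 42
Y: 6·0 + 8·3 + 6·0 + 7·3 + 4·0 = 45
X has the highest Borda score (55).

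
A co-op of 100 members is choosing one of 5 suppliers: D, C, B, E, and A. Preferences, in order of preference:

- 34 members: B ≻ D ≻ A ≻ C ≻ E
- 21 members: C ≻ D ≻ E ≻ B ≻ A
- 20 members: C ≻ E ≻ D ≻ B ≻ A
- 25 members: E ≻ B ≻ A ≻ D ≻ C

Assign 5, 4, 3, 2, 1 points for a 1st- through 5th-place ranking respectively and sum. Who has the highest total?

D: 34·4 + 21·4 + 20·3 + 25·2 = 330
C: 34·2 + 21·5 + 20·5 + 25·1 = 298
B: 34·5 + 21·2 + 20·2 + 25·4 = 352
E: 34·1 + 21·3 + 20·4 + 25·5 = 302
A: 34·3 + 21·1 + 20·1 + 25·3 = 218
B has the highest Borda score (352).

B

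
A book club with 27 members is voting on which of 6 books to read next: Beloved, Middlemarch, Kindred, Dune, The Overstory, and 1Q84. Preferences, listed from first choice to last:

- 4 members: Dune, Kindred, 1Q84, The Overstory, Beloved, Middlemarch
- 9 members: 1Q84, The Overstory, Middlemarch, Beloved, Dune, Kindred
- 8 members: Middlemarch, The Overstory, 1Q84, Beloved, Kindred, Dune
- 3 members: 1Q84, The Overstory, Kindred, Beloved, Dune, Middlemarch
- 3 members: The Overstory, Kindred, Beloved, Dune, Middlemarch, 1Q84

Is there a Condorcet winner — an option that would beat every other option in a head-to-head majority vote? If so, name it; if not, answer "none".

1Q84 vs Beloved: 24–3 for 1Q84.
1Q84 vs Middlemarch: 16–11 for 1Q84.
1Q84 vs Kindred: 20–7 for 1Q84.
1Q84 vs Dune: 20–7 for 1Q84.
1Q84 vs The Overstory: 16–11 for 1Q84.
1Q84 beats every other option head-to-head.

1Q84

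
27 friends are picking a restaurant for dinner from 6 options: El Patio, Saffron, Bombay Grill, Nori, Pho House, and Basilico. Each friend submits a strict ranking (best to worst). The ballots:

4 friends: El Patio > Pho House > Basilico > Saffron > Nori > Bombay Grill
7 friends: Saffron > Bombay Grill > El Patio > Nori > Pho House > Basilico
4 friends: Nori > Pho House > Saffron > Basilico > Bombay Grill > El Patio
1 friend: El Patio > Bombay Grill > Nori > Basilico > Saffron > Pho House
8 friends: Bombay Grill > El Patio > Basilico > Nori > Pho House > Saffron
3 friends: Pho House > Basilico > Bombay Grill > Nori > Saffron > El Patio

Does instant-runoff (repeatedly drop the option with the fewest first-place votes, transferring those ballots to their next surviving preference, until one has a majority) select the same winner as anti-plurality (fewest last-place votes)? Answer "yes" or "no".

no

Instant-runoff — R1 El Patio 5, Saffron 7, Bombay Grill 8, Nori 4, Pho House 3, Basilico 0 (Basilico out); R2 El Patio 5, Saffron 7, Bombay Grill 8, Nori 4, Pho House 3 (Pho House out); R3 El Patio 5, Saffron 7, Bombay Grill 11, Nori 4 (Nori out); R4 El Patio 5, Saffron 11, Bombay Grill 11 (El Patio out); R5 Saffron 15, Bombay Grill 12 (Saffron winner). Winner: Saffron.
Anti-plurality — last-place votes: El Patio 7, Saffron 8, Bombay Grill 4, Nori 0, Pho House 1, Basilico 7. Winner: Nori.
The two methods disagree.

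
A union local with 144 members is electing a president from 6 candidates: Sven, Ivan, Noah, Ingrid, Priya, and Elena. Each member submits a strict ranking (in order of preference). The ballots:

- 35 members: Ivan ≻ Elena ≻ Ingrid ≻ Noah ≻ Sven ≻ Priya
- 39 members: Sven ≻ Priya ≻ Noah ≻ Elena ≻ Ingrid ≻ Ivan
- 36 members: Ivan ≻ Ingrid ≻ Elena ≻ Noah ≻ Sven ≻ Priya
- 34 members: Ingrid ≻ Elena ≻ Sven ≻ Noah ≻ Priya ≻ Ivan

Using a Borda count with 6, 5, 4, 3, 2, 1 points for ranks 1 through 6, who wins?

Elena

Sven: 35·2 + 39·6 + 36·2 + 34·4 = 512
Ivan: 35·6 + 39·1 + 36·6 + 34·1 = 499
Noah: 35·3 + 39·4 + 36·3 + 34·3 = 471
Ingrid: 35·4 + 39·2 + 36·5 + 34·6 = 602
Priya: 35·1 + 39·5 + 36·1 + 34·2 = 334
Elena: 35·5 + 39·3 + 36·4 + 34·5 = 606
Elena has the highest Borda score (606).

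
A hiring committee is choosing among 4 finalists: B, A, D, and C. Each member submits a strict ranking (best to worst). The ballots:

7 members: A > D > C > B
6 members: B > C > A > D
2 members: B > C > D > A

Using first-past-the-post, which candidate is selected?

B

First-place votes: B 8, A 7, D 0, C 0.
B has the most first-place votes.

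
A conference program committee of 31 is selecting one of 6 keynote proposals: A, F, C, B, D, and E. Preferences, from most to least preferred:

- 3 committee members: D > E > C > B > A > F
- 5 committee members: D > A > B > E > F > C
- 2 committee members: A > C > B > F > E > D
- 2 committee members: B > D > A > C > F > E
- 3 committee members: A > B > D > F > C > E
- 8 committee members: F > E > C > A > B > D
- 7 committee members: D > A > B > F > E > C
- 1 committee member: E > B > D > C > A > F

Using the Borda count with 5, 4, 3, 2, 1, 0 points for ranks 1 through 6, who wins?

A

A: 3·1 + 5·4 + 2·5 + 2·3 + 3·5 + 8·2 + 7·4 + 1·1 = 99
F: 3·0 + 5·1 + 2·2 + 2·1 + 3·2 + 8·5 + 7·2 + 1·0 = 71
C: 3·3 + 5·0 + 2·4 + 2·2 + 3·1 + 8·3 + 7·0 + 1·2 = 50
B: 3·2 + 5·3 + 2·3 + 2·5 + 3·4 + 8·1 + 7·3 + 1·4 = 82
D: 3·5 + 5·5 + 2·0 + 2·4 + 3·3 + 8·0 + 7·5 + 1·3 = 95
E: 3·4 + 5·2 + 2·1 + 2·0 + 3·0 + 8·4 + 7·1 + 1·5 = 68
A has the highest Borda score (99).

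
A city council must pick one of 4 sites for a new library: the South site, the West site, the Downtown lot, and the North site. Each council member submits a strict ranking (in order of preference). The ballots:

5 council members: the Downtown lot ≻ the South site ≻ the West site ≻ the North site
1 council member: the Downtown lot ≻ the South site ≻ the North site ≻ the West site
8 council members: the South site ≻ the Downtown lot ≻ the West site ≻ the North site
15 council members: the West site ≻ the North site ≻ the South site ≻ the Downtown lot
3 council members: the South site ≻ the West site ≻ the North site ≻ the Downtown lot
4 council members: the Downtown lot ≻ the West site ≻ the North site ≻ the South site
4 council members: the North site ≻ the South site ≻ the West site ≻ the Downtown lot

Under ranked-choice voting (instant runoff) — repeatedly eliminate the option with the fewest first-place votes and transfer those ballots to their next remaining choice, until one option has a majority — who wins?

Round 1: the South site 11, the West site 15, the Downtown lot 10, the North site 4. Eliminate the North site.
Round 2: the South site 15, the West site 15, the Downtown lot 10. Eliminate the Downtown lot.
Round 3: the South site 21, the West site 19. The South site has a majority.

the South site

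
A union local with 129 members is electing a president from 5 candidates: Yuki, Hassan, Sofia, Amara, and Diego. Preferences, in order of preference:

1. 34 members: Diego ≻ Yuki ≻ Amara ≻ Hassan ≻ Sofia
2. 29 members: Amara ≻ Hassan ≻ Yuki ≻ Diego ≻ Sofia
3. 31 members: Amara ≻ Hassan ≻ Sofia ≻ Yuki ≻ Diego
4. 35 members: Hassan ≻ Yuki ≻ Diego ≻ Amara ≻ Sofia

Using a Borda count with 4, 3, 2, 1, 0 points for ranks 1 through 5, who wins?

Hassan

Yuki: 34·3 + 29·2 + 31·1 + 35·3 = 296
Hassan: 34·1 + 29·3 + 31·3 + 35·4 = 354
Sofia: 34·0 + 29·0 + 31·2 + 35·0 = 62
Amara: 34·2 + 29·4 + 31·4 + 35·1 = 343
Diego: 34·4 + 29·1 + 31·0 + 35·2 = 235
Hassan has the highest Borda score (354).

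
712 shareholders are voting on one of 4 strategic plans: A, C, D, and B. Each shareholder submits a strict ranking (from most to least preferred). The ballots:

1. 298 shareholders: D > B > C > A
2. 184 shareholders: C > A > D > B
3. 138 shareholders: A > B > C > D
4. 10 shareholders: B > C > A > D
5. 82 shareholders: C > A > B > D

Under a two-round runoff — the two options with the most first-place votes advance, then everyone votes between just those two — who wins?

Round 1 first-place votes: A 138, C 266, D 298, B 10.
D and C advance.
Runoff: D is preferred to C by 298 voters; C by 414.
C wins the runoff.

C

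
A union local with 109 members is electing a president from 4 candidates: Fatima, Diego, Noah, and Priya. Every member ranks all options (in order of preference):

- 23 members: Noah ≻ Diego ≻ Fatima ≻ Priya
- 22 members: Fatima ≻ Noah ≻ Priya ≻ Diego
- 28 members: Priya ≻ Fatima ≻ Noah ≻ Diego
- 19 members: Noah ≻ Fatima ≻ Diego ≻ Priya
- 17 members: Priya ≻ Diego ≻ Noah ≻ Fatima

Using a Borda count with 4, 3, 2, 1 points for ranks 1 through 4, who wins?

Noah

Fatima: 23·2 + 22·4 + 28·3 + 19·3 + 17·1 = 292
Diego: 23·3 + 22·1 + 28·1 + 19·2 + 17·3 = 208
Noah: 23·4 + 22·3 + 28·2 + 19·4 + 17·2 = 324
Priya: 23·1 + 22·2 + 28·4 + 19·1 + 17·4 = 266
Noah has the highest Borda score (324).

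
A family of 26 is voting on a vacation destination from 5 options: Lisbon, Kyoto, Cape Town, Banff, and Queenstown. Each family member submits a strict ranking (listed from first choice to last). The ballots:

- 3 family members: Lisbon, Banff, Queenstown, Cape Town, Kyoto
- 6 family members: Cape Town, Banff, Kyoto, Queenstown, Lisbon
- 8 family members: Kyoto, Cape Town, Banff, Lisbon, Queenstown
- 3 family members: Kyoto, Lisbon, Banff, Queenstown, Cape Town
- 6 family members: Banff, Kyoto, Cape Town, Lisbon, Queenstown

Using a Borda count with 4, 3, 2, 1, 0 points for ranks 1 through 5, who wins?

Lisbon: 3·4 + 6·0 + 8·1 + 3·3 + 6·1 = 35
Kyoto: 3·0 + 6·2 + 8·4 + 3·4 + 6·3 = 74
Cape Town: 3·1 + 6·4 + 8·3 + 3·0 + 6·2 = 63
Banff: 3·3 + 6·3 + 8·2 + 3·2 + 6·4 = 73
Queenstown: 3·2 + 6·1 + 8·0 + 3·1 + 6·0 = 15
Kyoto has the highest Borda score (74).

Kyoto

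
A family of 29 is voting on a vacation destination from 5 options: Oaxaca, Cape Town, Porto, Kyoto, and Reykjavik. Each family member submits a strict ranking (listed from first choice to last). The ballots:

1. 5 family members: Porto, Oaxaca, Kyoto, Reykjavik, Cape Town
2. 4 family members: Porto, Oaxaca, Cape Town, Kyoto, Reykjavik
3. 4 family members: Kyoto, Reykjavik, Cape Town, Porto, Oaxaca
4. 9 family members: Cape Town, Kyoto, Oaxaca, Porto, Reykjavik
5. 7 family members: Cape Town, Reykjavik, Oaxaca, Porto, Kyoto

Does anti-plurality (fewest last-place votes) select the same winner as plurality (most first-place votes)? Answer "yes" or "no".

Anti-plurality — last-place votes: Oaxaca 4, Cape Town 5, Porto 0, Kyoto 7, Reykjavik 13. Winner: Porto.
Plurality — first-place votes: Oaxaca 0, Cape Town 16, Porto 9, Kyoto 4, Reykjavik 0. Winner: Cape Town.
The two methods disagree.

no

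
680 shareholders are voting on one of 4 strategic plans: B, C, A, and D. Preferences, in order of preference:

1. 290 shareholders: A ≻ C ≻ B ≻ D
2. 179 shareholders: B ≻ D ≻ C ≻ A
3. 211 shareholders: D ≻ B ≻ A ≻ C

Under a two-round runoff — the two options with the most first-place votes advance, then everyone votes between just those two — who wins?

Round 1 first-place votes: B 179, C 0, A 290, D 211.
A and D advance.
Runoff: A is preferred to D by 290 voters; D by 390.
D wins the runoff.

D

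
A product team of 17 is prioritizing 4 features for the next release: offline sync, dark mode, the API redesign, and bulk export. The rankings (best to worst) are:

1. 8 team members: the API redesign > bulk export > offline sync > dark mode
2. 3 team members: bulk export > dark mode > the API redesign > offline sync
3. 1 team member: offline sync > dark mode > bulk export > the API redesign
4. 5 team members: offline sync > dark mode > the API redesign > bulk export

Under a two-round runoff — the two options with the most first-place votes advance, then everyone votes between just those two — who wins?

Round 1 first-place votes: offline sync 6, dark mode 0, the API redesign 8, bulk export 3.
the API redesign and offline sync advance.
Runoff: the API redesign is preferred to offline sync by 11 voters; offline sync by 6.
the API redesign wins the runoff.

the API redesign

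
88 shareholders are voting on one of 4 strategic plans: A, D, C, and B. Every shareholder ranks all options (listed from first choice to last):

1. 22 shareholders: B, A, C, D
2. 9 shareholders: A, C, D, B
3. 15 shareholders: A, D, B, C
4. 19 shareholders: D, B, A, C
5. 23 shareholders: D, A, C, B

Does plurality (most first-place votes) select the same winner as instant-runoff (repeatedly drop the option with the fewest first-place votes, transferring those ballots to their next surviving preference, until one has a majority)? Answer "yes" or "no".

no

Plurality — first-place votes: A 24, D 42, C 0, B 22. Winner: D.
Instant-runoff — R1 A 24, D 42, C 0, B 22 (C out); R2 A 24, D 42, B 22 (B out); R3 A 46, D 42 (A winner). Winner: A.
The two methods disagree.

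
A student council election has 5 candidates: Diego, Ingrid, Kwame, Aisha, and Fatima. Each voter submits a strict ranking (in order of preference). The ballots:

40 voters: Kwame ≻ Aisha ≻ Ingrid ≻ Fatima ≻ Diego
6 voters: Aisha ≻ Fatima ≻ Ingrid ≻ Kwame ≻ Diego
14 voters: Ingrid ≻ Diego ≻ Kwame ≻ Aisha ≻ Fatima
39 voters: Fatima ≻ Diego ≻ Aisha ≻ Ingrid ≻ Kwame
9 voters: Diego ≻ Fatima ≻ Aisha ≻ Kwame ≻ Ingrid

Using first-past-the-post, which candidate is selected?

First-place votes: Diego 9, Ingrid 14, Kwame 40, Aisha 6, Fatima 39.
Kwame has the most first-place votes.

Kwame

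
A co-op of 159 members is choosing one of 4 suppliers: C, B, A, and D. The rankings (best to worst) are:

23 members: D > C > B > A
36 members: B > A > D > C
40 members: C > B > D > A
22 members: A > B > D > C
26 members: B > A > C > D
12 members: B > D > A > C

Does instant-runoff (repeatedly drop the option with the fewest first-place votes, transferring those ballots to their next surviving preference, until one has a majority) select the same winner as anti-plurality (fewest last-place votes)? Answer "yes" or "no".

Instant-runoff — R1 C 40, B 74, A 22, D 23 (A out); R2 C 40, B 96, D 23 (B winner). Winner: B.
Anti-plurality — last-place votes: C 70, B 0, A 63, D 26. Winner: B.
The two methods agree.

yes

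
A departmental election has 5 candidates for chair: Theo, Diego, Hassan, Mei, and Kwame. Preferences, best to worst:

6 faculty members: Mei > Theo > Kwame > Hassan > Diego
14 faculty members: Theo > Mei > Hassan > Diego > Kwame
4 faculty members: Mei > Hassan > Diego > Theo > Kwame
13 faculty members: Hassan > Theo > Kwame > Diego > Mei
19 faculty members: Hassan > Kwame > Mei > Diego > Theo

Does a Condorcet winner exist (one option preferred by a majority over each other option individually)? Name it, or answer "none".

Hassan vs Theo: 36–20 for Hassan.
Hassan vs Diego: 56–0 for Hassan.
Hassan vs Mei: 32–24 for Hassan.
Hassan vs Kwame: 50–6 for Hassan.
Hassan beats every other option head-to-head.

Hassan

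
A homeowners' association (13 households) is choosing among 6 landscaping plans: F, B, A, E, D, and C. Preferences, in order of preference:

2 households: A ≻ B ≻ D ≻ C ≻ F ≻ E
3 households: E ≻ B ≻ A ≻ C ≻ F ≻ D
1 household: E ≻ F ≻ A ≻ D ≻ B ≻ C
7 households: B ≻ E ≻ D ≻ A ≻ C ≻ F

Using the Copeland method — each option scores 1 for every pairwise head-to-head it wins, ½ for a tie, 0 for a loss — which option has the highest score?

B

F: loses to B, A, E, D, and C → score 0.
B: beats F, A, E, D, and C → score 5.
A: beats F and C; loses to B, E, and D → score 2.
E: beats F, A, D, and C; loses to B → score 4.
D: beats F, A, and C; loses to B and E → score 3.
C: beats F; loses to B, A, E, and D → score 1.
B has the best pairwise record.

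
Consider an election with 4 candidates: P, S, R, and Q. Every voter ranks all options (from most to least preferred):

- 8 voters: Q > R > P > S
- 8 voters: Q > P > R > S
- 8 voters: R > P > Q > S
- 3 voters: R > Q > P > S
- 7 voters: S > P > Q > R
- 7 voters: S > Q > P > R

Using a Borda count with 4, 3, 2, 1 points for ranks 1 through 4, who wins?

Q

P: 8·2 + 8·3 + 8·3 + 3·2 + 7·3 + 7·2 = 105
S: 8·1 + 8·1 + 8·1 + 3·1 + 7·4 + 7·4 = 83
R: 8·3 + 8·2 + 8·4 + 3·4 + 7·1 + 7·1 = 98
Q: 8·4 + 8·4 + 8·2 + 3·3 + 7·2 + 7·3 = 124
Q has the highest Borda score (124).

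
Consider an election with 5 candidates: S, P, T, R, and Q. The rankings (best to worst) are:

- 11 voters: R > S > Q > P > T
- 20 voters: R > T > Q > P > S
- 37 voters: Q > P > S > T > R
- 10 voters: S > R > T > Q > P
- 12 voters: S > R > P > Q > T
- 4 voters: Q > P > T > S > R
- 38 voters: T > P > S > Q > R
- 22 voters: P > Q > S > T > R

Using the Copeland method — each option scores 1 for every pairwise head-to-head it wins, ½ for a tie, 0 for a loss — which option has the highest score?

Q

S: beats T and R; loses to P and Q → score 2.
P: beats S, T, and R; loses to Q → score 3.
T: beats R; loses to S, P, and Q → score 1.
R: loses to S, P, T, and Q → score 0.
Q: beats S, P, T, and R → score 4.
Q has the best pairwise record.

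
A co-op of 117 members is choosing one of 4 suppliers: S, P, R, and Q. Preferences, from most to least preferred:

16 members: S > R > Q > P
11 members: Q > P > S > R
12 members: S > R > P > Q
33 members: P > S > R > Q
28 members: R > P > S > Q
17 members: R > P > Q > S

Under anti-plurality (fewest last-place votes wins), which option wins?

R

Last-place votes: S 17, P 16, R 11, Q 73.
R is ranked last by the fewest voters, so R wins.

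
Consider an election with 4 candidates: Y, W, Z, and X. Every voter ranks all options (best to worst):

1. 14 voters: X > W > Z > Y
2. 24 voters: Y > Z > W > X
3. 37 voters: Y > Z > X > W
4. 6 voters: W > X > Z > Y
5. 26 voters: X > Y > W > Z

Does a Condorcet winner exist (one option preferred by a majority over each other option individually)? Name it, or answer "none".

Y

Y vs W: 87–20 for Y.
Y vs Z: 87–20 for Y.
Y vs X: 61–46 for Y.
Y beats every other option head-to-head.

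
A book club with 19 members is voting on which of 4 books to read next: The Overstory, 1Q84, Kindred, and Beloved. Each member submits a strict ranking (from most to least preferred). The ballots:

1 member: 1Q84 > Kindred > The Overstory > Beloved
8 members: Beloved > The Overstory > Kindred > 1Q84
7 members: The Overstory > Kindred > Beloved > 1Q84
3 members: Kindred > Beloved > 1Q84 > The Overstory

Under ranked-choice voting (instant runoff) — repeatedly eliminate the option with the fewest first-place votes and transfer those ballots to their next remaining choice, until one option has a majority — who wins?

Beloved

Round 1: The Overstory 7, 1Q84 1, Kindred 3, Beloved 8. Eliminate 1Q84.
Round 2: The Overstory 7, Kindred 4, Beloved 8. Eliminate Kindred.
Round 3: The Overstory 8, Beloved 11. Beloved has a majority.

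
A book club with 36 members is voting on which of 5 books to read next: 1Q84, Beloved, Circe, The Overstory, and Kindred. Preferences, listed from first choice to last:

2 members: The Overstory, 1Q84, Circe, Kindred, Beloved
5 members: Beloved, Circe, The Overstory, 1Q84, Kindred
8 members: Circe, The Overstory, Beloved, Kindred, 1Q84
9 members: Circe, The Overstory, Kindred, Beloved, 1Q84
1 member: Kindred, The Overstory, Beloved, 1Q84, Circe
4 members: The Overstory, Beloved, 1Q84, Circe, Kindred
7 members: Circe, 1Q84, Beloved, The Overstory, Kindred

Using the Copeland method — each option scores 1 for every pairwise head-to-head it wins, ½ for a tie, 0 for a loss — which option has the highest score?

1Q84: ties Kindred; loses to Beloved, Circe, and The Overstory → score 0.5.
Beloved: beats 1Q84 and Kindred; loses to Circe and The Overstory → score 2.
Circe: beats 1Q84, Beloved, The Overstory, and Kindred → score 4.
The Overstory: beats 1Q84, Beloved, and Kindred; loses to Circe → score 3.
Kindred: ties 1Q84; loses to Beloved, Circe, and The Overstory → score 0.5.
Circe has the best pairwise record.

Circe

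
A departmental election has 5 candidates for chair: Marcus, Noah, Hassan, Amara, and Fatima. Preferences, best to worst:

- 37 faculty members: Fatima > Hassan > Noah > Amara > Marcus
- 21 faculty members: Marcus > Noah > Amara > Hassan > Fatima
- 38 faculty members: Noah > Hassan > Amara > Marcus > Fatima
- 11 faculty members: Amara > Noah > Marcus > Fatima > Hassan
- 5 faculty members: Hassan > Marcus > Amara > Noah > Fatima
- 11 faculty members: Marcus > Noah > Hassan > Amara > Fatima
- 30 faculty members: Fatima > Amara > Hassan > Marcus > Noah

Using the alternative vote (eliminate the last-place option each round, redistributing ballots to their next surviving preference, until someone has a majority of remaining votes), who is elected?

Round 1: Marcus 32, Noah 38, Hassan 5, Amara 11, Fatima 67. Eliminate Hassan.
Round 2: Marcus 37, Noah 38, Amara 11, Fatima 67. Eliminate Amara.
Round 3: Marcus 37, Noah 49, Fatima 67. Eliminate Marcus.
Round 4: Noah 86, Fatima 67. Noah has a majority.

Noah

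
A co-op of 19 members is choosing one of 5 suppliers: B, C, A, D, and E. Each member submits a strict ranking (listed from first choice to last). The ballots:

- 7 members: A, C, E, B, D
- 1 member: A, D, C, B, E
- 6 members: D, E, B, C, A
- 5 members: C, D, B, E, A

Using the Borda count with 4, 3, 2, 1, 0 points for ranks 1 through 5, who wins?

C

B: 7·1 + 1·1 + 6·2 + 5·2 = 30
C: 7·3 + 1·2 + 6·1 + 5·4 = 49
A: 7·4 + 1·4 + 6·0 + 5·0 = 32
D: 7·0 + 1·3 + 6·4 + 5·3 = 42
E: 7·2 + 1·0 + 6·3 + 5·1 = 37
C has the highest Borda score (49).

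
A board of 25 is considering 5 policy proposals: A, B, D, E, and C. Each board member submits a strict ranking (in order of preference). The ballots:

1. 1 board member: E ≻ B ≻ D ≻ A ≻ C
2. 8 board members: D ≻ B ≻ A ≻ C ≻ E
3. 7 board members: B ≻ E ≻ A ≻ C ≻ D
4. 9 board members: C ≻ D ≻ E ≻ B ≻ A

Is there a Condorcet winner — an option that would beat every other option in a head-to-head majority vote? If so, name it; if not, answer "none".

none

Checking pairwise contests:
B beats A 25–0.
D beats B 17–8.
C beats D 16–9.
B beats E 15–10.
A beats C 16–9.
Every option loses at least one head-to-head, so there is no Condorcet winner.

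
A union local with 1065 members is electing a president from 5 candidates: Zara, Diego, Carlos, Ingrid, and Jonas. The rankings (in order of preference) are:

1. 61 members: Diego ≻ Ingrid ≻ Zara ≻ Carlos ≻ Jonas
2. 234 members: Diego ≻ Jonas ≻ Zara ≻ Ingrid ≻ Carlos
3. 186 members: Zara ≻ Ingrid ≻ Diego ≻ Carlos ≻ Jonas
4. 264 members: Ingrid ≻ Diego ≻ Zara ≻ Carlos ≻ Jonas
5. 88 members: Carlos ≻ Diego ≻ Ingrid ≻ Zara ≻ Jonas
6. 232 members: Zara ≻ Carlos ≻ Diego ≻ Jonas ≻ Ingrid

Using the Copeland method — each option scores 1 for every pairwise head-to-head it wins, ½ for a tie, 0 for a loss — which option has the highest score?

Zara: beats Carlos, Ingrid, and Jonas; loses to Diego → score 3.
Diego: beats Zara, Carlos, Ingrid, and Jonas → score 4.
Carlos: beats Jonas; loses to Zara, Diego, and Ingrid → score 1.
Ingrid: beats Carlos and Jonas; loses to Zara and Diego → score 2.
Jonas: loses to Zara, Diego, Carlos, and Ingrid → score 0.
Diego has the best pairwise record.

Diego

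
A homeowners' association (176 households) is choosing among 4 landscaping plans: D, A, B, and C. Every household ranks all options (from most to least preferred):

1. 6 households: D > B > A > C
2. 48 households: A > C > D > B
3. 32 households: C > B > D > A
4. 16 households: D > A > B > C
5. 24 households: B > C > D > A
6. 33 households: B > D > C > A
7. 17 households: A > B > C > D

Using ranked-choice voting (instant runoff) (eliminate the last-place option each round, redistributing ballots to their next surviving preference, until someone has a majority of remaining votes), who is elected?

Round 1: D 22, A 65, B 57, C 32. Eliminate D.
Round 2: A 81, B 63, C 32. Eliminate C.
Round 3: A 81, B 95. B has a majority.

B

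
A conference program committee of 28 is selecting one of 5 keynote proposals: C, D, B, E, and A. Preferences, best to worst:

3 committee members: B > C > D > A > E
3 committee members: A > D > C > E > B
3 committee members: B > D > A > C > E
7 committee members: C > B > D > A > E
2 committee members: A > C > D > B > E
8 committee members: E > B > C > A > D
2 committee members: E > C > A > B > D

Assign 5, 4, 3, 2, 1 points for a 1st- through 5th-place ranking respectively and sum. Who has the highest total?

C: 3·4 + 3·3 + 3·2 + 7·5 + 2·4 + 8·3 + 2·4 = 102
D: 3·3 + 3·4 + 3·4 + 7·3 + 2·3 + 8·1 + 2·1 = 70
B: 3·5 + 3·1 + 3·5 + 7·4 + 2·2 + 8·4 + 2·2 = 101
E: 3·1 + 3·2 + 3·1 + 7·1 + 2·1 + 8·5 + 2·5 = 71
A: 3·2 + 3·5 + 3·3 + 7·2 + 2·5 + 8·2 + 2·3 = 76
C has the highest Borda score (102).

C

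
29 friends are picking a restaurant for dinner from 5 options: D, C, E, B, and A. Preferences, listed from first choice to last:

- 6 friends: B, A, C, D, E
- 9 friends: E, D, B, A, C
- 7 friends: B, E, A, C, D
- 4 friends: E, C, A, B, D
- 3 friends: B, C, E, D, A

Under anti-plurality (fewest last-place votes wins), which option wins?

B

Last-place votes: D 11, C 9, E 6, B 0, A 3.
B is ranked last by the fewest voters, so B wins.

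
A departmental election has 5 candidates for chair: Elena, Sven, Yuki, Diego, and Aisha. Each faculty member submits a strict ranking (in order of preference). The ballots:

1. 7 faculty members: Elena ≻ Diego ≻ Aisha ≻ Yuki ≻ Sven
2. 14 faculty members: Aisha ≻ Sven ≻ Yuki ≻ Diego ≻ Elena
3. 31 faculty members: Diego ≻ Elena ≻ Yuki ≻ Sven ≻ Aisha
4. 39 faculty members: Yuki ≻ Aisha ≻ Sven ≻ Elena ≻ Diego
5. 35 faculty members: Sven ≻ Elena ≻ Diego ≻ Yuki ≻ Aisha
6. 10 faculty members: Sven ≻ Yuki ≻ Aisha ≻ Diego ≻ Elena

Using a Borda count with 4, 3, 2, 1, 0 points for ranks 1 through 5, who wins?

Elena: 7·4 + 14·0 + 31·3 + 39·1 + 35·3 + 10·0 = 265
Sven: 7·0 + 14·3 + 31·1 + 39·2 + 35·4 + 10·4 = 331
Yuki: 7·1 + 14·2 + 31·2 + 39·4 + 35·1 + 10·3 = 318
Diego: 7·3 + 14·1 + 31·4 + 39·0 + 35·2 + 10·1 = 239
Aisha: 7·2 + 14·4 + 31·0 + 39·3 + 35·0 + 10·2 = 207
Sven has the highest Borda score (331).

Sven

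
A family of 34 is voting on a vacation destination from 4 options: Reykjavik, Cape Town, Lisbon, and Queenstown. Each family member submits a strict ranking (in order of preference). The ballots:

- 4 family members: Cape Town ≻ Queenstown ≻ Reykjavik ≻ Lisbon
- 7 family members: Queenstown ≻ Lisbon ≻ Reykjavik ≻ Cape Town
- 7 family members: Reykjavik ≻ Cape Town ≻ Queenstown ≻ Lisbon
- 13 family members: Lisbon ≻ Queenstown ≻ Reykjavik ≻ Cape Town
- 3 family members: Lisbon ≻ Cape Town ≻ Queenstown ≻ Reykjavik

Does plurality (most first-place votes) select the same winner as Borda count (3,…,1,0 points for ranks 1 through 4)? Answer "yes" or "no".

Plurality — first-place votes: Reykjavik 7, Cape Town 4, Lisbon 16, Queenstown 7. Winner: Lisbon.
Borda — scores: Reykjavik 45, Cape Town 32, Lisbon 62, Queenstown 65. Winner: Queenstown.
The two methods disagree.

no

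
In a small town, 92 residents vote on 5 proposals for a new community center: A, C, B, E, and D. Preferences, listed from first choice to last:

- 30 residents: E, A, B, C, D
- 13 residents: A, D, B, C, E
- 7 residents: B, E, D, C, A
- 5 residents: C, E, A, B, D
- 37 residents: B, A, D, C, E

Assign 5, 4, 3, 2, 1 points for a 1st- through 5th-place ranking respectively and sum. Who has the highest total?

A: 30·4 + 13·5 + 7·1 + 5·3 + 37·4 = 355
C: 30·2 + 13·2 + 7·2 + 5·5 + 37·2 = 199
B: 30·3 + 13·3 + 7·5 + 5·2 + 37·5 = 359
E: 30·5 + 13·1 + 7·4 + 5·4 + 37·1 = 248
D: 30·1 + 13·4 + 7·3 + 5·1 + 37·3 = 219
B has the highest Borda score (359).

B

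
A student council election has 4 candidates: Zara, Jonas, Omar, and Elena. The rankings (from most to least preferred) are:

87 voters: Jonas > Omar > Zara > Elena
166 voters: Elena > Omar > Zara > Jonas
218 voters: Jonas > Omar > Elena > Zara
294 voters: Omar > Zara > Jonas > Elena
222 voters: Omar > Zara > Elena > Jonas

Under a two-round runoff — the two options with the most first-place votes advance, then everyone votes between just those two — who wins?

Omar

Round 1 first-place votes: Zara 0, Jonas 305, Omar 516, Elena 166.
Omar and Jonas advance.
Runoff: Omar is preferred to Jonas by 682 voters; Jonas by 305.
Omar wins the runoff.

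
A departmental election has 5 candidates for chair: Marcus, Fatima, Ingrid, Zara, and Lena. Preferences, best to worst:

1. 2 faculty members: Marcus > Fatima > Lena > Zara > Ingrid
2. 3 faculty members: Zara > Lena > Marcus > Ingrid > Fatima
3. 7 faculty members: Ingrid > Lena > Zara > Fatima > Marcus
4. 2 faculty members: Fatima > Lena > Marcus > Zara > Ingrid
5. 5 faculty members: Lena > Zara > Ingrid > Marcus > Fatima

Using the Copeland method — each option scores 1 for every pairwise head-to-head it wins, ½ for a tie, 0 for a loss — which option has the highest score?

Marcus: beats Fatima; loses to Ingrid, Zara, and Lena → score 1.
Fatima: loses to Marcus, Ingrid, Zara, and Lena → score 0.
Ingrid: beats Marcus and Fatima; loses to Zara and Lena → score 2.
Zara: beats Marcus, Fatima, and Ingrid; loses to Lena → score 3.
Lena: beats Marcus, Fatima, Ingrid, and Zara → score 4.
Lena has the best pairwise record.

Lena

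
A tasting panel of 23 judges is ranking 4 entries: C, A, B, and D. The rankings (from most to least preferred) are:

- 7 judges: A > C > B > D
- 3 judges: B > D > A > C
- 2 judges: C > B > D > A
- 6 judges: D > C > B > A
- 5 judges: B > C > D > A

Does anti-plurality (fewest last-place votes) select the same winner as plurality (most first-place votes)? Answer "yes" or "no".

Anti-plurality — last-place votes: C 3, A 13, B 0, D 7. Winner: B.
Plurality — first-place votes: C 2, A 7, B 8, D 6. Winner: B.
The two methods agree.

yes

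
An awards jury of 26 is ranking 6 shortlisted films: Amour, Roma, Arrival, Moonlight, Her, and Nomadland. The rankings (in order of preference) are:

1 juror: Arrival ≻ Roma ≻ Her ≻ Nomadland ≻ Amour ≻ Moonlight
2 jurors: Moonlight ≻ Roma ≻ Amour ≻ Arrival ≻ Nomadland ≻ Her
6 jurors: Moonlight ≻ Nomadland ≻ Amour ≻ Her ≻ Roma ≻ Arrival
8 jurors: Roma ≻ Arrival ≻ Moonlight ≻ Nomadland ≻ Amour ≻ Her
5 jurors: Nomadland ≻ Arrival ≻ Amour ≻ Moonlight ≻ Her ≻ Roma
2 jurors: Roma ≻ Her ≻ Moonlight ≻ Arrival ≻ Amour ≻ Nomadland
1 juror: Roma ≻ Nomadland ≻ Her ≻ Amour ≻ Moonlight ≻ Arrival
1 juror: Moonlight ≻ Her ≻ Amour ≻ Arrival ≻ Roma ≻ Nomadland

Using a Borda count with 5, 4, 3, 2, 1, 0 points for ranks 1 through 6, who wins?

Moonlight

Amour: 1·1 + 2·3 + 6·3 + 8·1 + 5·3 + 2·1 + 1·2 + 1·3 = 55
Roma: 1·4 + 2·4 + 6·1 + 8·5 + 5·0 + 2·5 + 1·5 + 1·1 = 74
Arrival: 1·5 + 2·2 + 6·0 + 8·4 + 5·4 + 2·2 + 1·0 + 1·2 = 67
Moonlight: 1·0 + 2·5 + 6·5 + 8·3 + 5·2 + 2·3 + 1·1 + 1·5 = 86
Her: 1·3 + 2·0 + 6·2 + 8·0 + 5·1 + 2·4 + 1·3 + 1·4 = 35
Nomadland: 1·2 + 2·1 + 6·4 + 8·2 + 5·5 + 2·0 + 1·4 + 1·0 = 73
Moonlight has the highest Borda score (86).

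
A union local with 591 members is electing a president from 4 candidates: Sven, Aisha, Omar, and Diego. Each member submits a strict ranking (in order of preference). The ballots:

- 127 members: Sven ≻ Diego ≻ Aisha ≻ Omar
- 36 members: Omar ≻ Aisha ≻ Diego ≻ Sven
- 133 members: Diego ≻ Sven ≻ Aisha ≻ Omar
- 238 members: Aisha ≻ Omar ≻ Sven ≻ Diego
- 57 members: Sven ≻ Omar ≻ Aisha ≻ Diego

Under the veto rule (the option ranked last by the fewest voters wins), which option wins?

Last-place votes: Sven 36, Aisha 0, Omar 260, Diego 295.
Aisha is ranked last by the fewest voters, so Aisha wins.

Aisha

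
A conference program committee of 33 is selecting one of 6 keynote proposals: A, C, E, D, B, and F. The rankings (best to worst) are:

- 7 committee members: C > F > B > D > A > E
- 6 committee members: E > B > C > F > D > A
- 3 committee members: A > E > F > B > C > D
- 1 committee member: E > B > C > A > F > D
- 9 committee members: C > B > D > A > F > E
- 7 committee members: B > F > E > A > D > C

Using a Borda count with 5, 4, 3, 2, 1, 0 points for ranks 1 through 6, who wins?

A: 7·1 + 6·0 + 3·5 + 1·2 + 9·2 + 7·2 = 56
C: 7·5 + 6·3 + 3·1 + 1·3 + 9·5 + 7·0 = 104
E: 7·0 + 6·5 + 3·4 + 1·5 + 9·0 + 7·3 = 68
D: 7·2 + 6·1 + 3·0 + 1·0 + 9·3 + 7·1 = 54
B: 7·3 + 6·4 + 3·2 + 1·4 + 9·4 + 7·5 = 126
F: 7·4 + 6·2 + 3·3 + 1·1 + 9·1 + 7·4 = 87
B has the highest Borda score (126).

B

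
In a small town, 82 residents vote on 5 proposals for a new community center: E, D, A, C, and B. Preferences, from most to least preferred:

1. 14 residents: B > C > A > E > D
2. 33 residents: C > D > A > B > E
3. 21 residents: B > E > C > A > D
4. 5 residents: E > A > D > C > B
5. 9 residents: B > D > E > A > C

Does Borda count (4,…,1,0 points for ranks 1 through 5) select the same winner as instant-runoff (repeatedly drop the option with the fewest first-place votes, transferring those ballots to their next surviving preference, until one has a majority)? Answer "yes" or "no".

no

Borda — scores: E 115, D 136, A 139, C 221, B 209. Winner: C.
Instant-runoff — R1 E 5, D 0, A 0, C 33, B 44 (B winner). Winner: B.
The two methods disagree.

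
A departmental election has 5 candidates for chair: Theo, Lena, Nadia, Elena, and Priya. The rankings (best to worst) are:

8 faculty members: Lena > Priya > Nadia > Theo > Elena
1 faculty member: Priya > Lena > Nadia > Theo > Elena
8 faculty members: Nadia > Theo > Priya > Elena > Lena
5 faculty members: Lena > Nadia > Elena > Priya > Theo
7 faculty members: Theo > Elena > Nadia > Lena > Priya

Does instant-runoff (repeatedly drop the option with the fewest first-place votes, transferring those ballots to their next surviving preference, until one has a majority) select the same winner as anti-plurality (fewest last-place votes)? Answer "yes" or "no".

yes

Instant-runoff — R1 Theo 7, Lena 13, Nadia 8, Elena 0, Priya 1 (Elena out); R2 Theo 7, Lena 13, Nadia 8, Priya 1 (Priya out); R3 Theo 7, Lena 14, Nadia 8 (Theo out); R4 Lena 14, Nadia 15 (Nadia winner). Winner: Nadia.
Anti-plurality — last-place votes: Theo 5, Lena 8, Nadia 0, Elena 9, Priya 7. Winner: Nadia.
The two methods agree.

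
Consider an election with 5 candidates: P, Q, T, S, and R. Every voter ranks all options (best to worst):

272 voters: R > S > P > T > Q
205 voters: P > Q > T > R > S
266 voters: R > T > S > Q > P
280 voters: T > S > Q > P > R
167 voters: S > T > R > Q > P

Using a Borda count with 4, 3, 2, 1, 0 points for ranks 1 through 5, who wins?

T

P: 272·2 + 205·4 + 266·0 + 280·1 + 167·0 = 1644
Q: 272·0 + 205·3 + 266·1 + 280·2 + 167·1 = 1608
T: 272·1 + 205·2 + 266·3 + 280·4 + 167·3 = 3101
S: 272·3 + 205·0 + 266·2 + 280·3 + 167·4 = 2856
R: 272·4 + 205·1 + 266·4 + 280·0 + 167·2 = 2691
T has the highest Borda score (3101).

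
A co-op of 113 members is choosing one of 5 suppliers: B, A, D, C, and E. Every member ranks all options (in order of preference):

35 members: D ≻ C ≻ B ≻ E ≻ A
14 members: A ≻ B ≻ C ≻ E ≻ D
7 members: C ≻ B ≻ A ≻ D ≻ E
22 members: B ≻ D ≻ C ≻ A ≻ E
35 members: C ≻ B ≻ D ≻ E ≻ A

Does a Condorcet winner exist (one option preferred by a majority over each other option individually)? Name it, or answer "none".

none

Checking pairwise contests:
C beats B 77–36.
B beats A 99–14.
B beats D 78–35.
D beats C 57–56.
B beats E 113–0.
Every option loses at least one head-to-head, so there is no Condorcet winner.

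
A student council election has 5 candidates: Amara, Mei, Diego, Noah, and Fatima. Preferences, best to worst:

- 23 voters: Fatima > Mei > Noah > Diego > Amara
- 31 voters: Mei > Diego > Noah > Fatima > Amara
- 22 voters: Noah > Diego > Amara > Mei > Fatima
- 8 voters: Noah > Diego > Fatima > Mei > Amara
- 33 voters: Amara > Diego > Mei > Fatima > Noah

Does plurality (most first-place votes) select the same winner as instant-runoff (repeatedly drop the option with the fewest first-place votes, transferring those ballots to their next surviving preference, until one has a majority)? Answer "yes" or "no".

Plurality — first-place votes: Amara 33, Mei 31, Diego 0, Noah 30, Fatima 23. Winner: Amara.
Instant-runoff — R1 Amara 33, Mei 31, Diego 0, Noah 30, Fatima 23 (Diego out); R2 Amara 33, Mei 31, Noah 30, Fatima 23 (Fatima out); R3 Amara 33, Mei 54, Noah 30 (Noah out); R4 Amara 55, Mei 62 (Mei winner). Winner: Mei.
The two methods disagree.

no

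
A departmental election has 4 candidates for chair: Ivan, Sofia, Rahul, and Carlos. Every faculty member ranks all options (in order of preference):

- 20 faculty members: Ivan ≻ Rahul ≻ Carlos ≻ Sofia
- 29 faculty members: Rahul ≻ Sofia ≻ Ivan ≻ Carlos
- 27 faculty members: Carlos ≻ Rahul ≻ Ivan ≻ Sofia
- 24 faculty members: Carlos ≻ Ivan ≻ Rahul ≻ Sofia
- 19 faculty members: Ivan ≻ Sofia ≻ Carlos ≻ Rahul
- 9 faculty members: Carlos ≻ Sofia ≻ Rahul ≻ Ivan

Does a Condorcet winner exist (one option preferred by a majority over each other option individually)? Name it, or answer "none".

Checking pairwise contests:
Rahul beats Ivan 65–63.
Ivan beats Sofia 90–38.
Carlos beats Rahul 79–49.
Ivan beats Carlos 68–60.
Every option loses at least one head-to-head, so there is no Condorcet winner.

none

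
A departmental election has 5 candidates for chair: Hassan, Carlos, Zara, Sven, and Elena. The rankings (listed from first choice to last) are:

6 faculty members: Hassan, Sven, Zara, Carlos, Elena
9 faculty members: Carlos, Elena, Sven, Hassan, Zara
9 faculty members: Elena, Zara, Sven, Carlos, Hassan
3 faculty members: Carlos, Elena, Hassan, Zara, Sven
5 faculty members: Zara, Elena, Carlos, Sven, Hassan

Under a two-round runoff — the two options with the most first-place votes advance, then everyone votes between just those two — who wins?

Carlos

Round 1 first-place votes: Hassan 6, Carlos 12, Zara 5, Sven 0, Elena 9.
Carlos and Elena advance.
Runoff: Carlos is preferred to Elena by 18 voters; Elena by 14.
Carlos wins the runoff.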